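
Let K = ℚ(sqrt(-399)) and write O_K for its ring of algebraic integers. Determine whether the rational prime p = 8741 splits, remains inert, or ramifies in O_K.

d = -399 ≡ 1 (mod 4), so O_K = ℤ[(1+√-399)/2] and disc(K) = d = -399.
disc(K) = -399 is not divisible by 8741; 8741 is unramified.
Euler's criterion: (-399)^4370 mod 8741 = 1. Thus (-399|8741) = 1.
(-399/8741) = 1, so 8741 splits.

p splits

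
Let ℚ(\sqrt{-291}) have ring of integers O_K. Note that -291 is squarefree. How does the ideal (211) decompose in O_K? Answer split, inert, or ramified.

211 remains inert

d = -291 ≡ 1 (mod 4), so O_K = ℤ[(1+√-291)/2] and disc(K) = d = -291.
disc(K) = -291 is not divisible by 211; 211 is unramified.
Legendre symbol by Euler's criterion: (-291/211) ≡ (-291)^105 ≡ 210 (mod 211), i.e. (-291/211) = -1.
d is a non-residue mod p, hence 211 remains inert in O_K.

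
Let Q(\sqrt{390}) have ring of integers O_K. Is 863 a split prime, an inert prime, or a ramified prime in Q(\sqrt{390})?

d = 390 ≡ 2 (mod 4), so O_K = ℤ[√390] and disc(K) = 4d = 1560.
Since gcd(863, 1560) = 1 the prime 863 does not ramify.
(390/863) = 390^431 mod 863 = 1, giving Legendre symbol 1.
(390/863) = 1, so 863 splits.

splits completely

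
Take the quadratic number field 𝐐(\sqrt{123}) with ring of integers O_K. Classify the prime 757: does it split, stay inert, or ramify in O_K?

d = 123 ≡ 3 (mod 4), so O_K = ℤ[√123] and disc(K) = 4d = 492.
disc(K) = 492 is not divisible by 757; 757 is unramified.
(123/757) = 123^378 mod 757 = 756, giving Legendre symbol -1.
Legendre symbol -1 ⇒ 757 is inert.

p is inert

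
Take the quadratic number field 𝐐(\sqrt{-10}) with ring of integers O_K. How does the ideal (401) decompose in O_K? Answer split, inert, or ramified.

401 splits in O_K

Since -10 ≢ 1 mod 4, the ring of integers is ℤ[√-10] with discriminant 4·(-10) = -40.
401 ∤ -40, so 401 is unramified.
Legendre symbol by Euler's criterion: (-10/401) ≡ (-10)^200 ≡ 1 (mod 401), i.e. (-10/401) = 1.
d is a quadratic residue mod p, hence 401 splits in O_K.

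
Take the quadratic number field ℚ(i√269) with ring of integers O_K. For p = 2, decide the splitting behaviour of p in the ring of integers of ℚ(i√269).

Since -269 ≢ 1 mod 4, the ring of integers is ℤ[√-269] with discriminant 4·(-269) = -1076.
disc(K) = -1076 = 2·(-538), so p = 2 is ramified.

p ramifies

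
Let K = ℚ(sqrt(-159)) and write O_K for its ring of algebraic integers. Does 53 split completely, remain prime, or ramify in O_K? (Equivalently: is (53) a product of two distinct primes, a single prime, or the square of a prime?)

ramified — (53) = 𝔭²

Since -159 ≡ 1 mod 4, the ring of integers is ℤ[(1+√-159)/2] with discriminant -159.
Ramification test: 53 | -159. The prime 53 ramifies in K.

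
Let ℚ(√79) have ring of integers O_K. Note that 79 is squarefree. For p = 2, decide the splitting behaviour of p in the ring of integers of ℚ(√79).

Since 79 ≢ 1 mod 4, the ring of integers is ℤ[√79] with discriminant 4·79 = 316.
2 divides disc(K) = 316, so 2 ramifies.

2 is ramified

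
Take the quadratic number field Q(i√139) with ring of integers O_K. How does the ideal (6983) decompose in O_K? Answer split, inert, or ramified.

inert

-139 mod 4 = 1, hence disc K = -139 and O_K = ℤ[(1+√-139)/2].
6983 ∤ -139, so 6983 is unramified.
Euler's criterion: (-139)^3491 mod 6983 = 6982. Thus (-139|6983) = -1.
Legendre symbol -1 ⇒ 6983 is inert.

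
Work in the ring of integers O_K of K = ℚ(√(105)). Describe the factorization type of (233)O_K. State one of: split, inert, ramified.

233 splits in O_K

105 mod 4 = 1, hence disc K = 105 and O_K = ℤ[(1+√105)/2].
disc(K) = 105 is not divisible by 233; 233 is unramified.
Euler's criterion: 105^116 mod 233 = 1. Thus (105|233) = 1.
d is a quadratic residue mod p, hence 233 splits in O_K.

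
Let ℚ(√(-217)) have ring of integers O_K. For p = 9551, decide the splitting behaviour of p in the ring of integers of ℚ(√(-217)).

-217 mod 4 = 3, hence disc K = 4·(-217) = -868 and O_K = ℤ[√-217].
disc(K) = -868 is not divisible by 9551; 9551 is unramified.
Legendre symbol by Euler's criterion: (-217/9551) ≡ (-217)^4775 ≡ 9550 (mod 9551), i.e. (-217/9551) = -1.
(-217/9551) = -1, so 9551 is inert.

inert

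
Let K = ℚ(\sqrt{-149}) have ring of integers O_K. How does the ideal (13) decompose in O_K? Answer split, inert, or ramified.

-149 mod 4 = 3, hence disc K = 4·(-149) = -596 and O_K = ℤ[√-149].
disc(K) = -596 is not divisible by 13; 13 is unramified.
Legendre symbol by Euler's criterion: (-149/13) ≡ (-149)^6 ≡ 12 (mod 13), i.e. (-149/13) = -1.
Legendre symbol -1 ⇒ 13 is inert.

p is inert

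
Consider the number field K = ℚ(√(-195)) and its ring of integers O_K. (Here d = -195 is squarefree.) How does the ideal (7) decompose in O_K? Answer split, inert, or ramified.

Since -195 ≡ 1 mod 4, the ring of integers is ℤ[(1+√-195)/2] with discriminant -195.
Since gcd(7, -195) = 1 the prime 7 does not ramify.
(-195/7) = 1^3 mod 7 = 1, giving Legendre symbol 1.
(-195/7) = 1, so 7 splits.

split — (7) = 𝔭₁𝔭₂ with 𝔭₁ ≠ 𝔭₂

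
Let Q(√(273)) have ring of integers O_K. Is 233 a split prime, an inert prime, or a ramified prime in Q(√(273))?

inert

d = 273 ≡ 1 (mod 4), so O_K = ℤ[(1+√273)/2] and disc(K) = d = 273.
233 ∤ 273, so 233 is unramified.
(273/233) = 40^116 mod 233 = 232, giving Legendre symbol -1.
d is a non-residue mod p, hence 233 remains inert in O_K.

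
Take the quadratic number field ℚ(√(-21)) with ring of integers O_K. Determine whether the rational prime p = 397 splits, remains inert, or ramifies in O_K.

inert — (397) stays prime in O_K

d = -21 ≡ 3 (mod 4), so O_K = ℤ[√-21] and disc(K) = 4d = -84.
disc(K) = -84 is not divisible by 397; 397 is unramified.
Compute (-21/397) via Euler: 376^((397-1)/2) mod 397 = 396, so (-21/397) = -1.
Legendre symbol -1 ⇒ 397 is inert.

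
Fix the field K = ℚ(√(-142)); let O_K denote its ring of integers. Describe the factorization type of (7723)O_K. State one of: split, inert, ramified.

split — (7723) = 𝔭₁𝔭₂ with 𝔭₁ ≠ 𝔭₂

Since -142 ≢ 1 mod 4, the ring of integers is ℤ[√-142] with discriminant 4·(-142) = -568.
disc(K) = -568 is not divisible by 7723; 7723 is unramified.
Euler's criterion: (-142)^3861 mod 7723 = 1. Thus (-142|7723) = 1.
(-142/7723) = 1, so 7723 splits.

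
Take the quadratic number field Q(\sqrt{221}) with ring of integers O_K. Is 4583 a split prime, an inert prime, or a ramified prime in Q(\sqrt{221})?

d = 221 ≡ 1 (mod 4), so O_K = ℤ[(1+√221)/2] and disc(K) = d = 221.
4583 ∤ 221, so 4583 is unramified.
Euler's criterion: 221^2291 mod 4583 = 1. Thus (221|4583) = 1.
(221/4583) = 1, so 4583 splits.

p splits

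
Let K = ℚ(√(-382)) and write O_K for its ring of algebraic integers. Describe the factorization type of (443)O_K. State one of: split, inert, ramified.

443 splits in O_K

d = -382 ≡ 2 (mod 4), so O_K = ℤ[√-382] and disc(K) = 4d = -1528.
disc(K) = -1528 is not divisible by 443; 443 is unramified.
Compute (-382/443) via Euler: 61^((443-1)/2) mod 443 = 1, so (-382/443) = 1.
Legendre symbol 1 ⇒ 443 is split.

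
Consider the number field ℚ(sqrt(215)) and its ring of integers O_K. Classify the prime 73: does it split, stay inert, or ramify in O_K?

split — (73) = 𝔭₁𝔭₂ with 𝔭₁ ≠ 𝔭₂

Since 215 ≢ 1 mod 4, the ring of integers is ℤ[√215] with discriminant 4·215 = 860.
73 ∤ 860, so 73 is unramified.
Legendre symbol by Euler's criterion: (215/73) ≡ 215^36 ≡ 1 (mod 73), i.e. (215/73) = 1.
Legendre symbol 1 ⇒ 73 is split.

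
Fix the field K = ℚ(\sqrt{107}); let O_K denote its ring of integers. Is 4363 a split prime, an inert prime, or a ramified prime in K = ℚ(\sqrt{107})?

4363 remains inert

d = 107 ≡ 3 (mod 4), so O_K = ℤ[√107] and disc(K) = 4d = 428.
Since gcd(4363, 428) = 1 the prime 4363 does not ramify.
Euler's criterion: 107^2181 mod 4363 = 4362. Thus (107|4363) = -1.
d is a non-residue mod p, hence 4363 remains inert in O_K.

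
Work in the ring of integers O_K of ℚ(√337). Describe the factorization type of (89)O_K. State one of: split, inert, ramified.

p is inert

337 mod 4 = 1, hence disc K = 337 and O_K = ℤ[(1+√337)/2].
Since gcd(89, 337) = 1 the prime 89 does not ramify.
Legendre symbol by Euler's criterion: (337/89) ≡ 337^44 ≡ 88 (mod 89), i.e. (337/89) = -1.
Legendre symbol -1 ⇒ 89 is inert.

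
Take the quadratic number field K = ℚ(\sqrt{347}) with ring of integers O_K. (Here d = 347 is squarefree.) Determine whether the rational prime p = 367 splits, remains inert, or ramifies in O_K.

Since 347 ≢ 1 mod 4, the ring of integers is ℤ[√347] with discriminant 4·347 = 1388.
Since gcd(367, 1388) = 1 the prime 367 does not ramify.
Legendre symbol by Euler's criterion: (347/367) ≡ 347^183 ≡ 1 (mod 367), i.e. (347/367) = 1.
(347/367) = 1, so 367 splits.

splits completely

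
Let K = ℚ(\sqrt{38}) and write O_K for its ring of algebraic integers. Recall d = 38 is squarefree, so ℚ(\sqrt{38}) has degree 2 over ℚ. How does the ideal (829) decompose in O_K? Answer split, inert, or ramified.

p splits

d = 38 ≡ 2 (mod 4), so O_K = ℤ[√38] and disc(K) = 4d = 152.
829 ∤ 152, so 829 is unramified.
(38/829) = 38^414 mod 829 = 1, giving Legendre symbol 1.
(38/829) = 1, so 829 splits.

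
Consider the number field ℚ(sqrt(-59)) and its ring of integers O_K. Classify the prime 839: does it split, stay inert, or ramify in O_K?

d = -59 ≡ 1 (mod 4), so O_K = ℤ[(1+√-59)/2] and disc(K) = d = -59.
disc(K) = -59 is not divisible by 839; 839 is unramified.
Legendre symbol by Euler's criterion: (-59/839) ≡ (-59)^419 ≡ 838 (mod 839), i.e. (-59/839) = -1.
(-59/839) = -1, so 839 is inert.

p is inert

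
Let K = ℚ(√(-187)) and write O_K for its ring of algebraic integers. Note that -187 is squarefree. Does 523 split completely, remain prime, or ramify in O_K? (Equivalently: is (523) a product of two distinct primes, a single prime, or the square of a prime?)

d = -187 ≡ 1 (mod 4), so O_K = ℤ[(1+√-187)/2] and disc(K) = d = -187.
disc(K) = -187 is not divisible by 523; 523 is unramified.
Legendre symbol by Euler's criterion: (-187/523) ≡ (-187)^261 ≡ 522 (mod 523), i.e. (-187/523) = -1.
d is a non-residue mod p, hence 523 remains inert in O_K.

p is inert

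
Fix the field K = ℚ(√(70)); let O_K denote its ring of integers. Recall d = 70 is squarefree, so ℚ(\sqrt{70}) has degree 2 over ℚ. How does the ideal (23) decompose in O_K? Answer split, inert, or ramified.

split

d = 70 ≡ 2 (mod 4), so O_K = ℤ[√70] and disc(K) = 4d = 280.
Since gcd(23, 280) = 1 the prime 23 does not ramify.
Euler's criterion: 70^11 mod 23 = 1. Thus (70|23) = 1.
Legendre symbol 1 ⇒ 23 is split.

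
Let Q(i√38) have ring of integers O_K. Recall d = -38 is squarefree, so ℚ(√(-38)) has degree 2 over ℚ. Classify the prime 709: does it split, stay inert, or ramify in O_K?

Since -38 ≢ 1 mod 4, the ring of integers is ℤ[√-38] with discriminant 4·(-38) = -152.
709 ∤ -152, so 709 is unramified.
Euler's criterion: (-38)^354 mod 709 = 708. Thus (-38|709) = -1.
d is a non-residue mod p, hence 709 remains inert in O_K.

709 remains inert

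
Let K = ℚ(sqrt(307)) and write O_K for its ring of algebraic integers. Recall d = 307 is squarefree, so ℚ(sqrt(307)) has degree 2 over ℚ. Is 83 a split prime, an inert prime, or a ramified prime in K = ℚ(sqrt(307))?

Since 307 ≢ 1 mod 4, the ring of integers is ℤ[√307] with discriminant 4·307 = 1228.
disc(K) = 1228 is not divisible by 83; 83 is unramified.
Euler's criterion: 307^41 mod 83 = 82. Thus (307|83) = -1.
Legendre symbol -1 ⇒ 83 is inert.

83 remains inert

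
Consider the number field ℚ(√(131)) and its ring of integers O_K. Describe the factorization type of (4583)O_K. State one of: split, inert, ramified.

inert

d = 131 ≡ 3 (mod 4), so O_K = ℤ[√131] and disc(K) = 4d = 524.
Since gcd(4583, 524) = 1 the prime 4583 does not ramify.
(131/4583) = 131^2291 mod 4583 = 4582, giving Legendre symbol -1.
(131/4583) = -1, so 4583 is inert.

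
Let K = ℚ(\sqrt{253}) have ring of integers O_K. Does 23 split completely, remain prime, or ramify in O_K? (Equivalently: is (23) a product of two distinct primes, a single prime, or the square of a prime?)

d = 253 ≡ 1 (mod 4), so O_K = ℤ[(1+√253)/2] and disc(K) = d = 253.
23 divides disc(K) = 253, so 23 ramifies.

p ramifies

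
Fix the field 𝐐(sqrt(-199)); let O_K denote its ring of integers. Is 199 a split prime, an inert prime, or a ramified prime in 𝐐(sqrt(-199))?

d = -199 ≡ 1 (mod 4), so O_K = ℤ[(1+√-199)/2] and disc(K) = d = -199.
disc(K) = -199 = 199·(-1), so p = 199 is ramified.

199 is ramified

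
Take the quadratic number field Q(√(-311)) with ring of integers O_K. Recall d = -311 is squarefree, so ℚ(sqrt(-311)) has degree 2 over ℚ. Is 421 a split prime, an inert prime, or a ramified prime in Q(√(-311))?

Since -311 ≡ 1 mod 4, the ring of integers is ℤ[(1+√-311)/2] with discriminant -311.
Since gcd(421, -311) = 1 the prime 421 does not ramify.
Compute (-311/421) via Euler: 110^((421-1)/2) mod 421 = 420, so (-311/421) = -1.
d is a non-residue mod p, hence 421 remains inert in O_K.

421 remains inert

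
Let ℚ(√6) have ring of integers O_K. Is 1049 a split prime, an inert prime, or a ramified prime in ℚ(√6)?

p is inert

Since 6 ≢ 1 mod 4, the ring of integers is ℤ[√6] with discriminant 4·6 = 24.
Since gcd(1049, 24) = 1 the prime 1049 does not ramify.
Compute (6/1049) via Euler: 6^((1049-1)/2) mod 1049 = 1048, so (6/1049) = -1.
d is a non-residue mod p, hence 1049 remains inert in O_K.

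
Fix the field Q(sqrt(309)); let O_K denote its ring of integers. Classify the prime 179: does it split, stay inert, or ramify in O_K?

309 mod 4 = 1, hence disc K = 309 and O_K = ℤ[(1+√309)/2].
Since gcd(179, 309) = 1 the prime 179 does not ramify.
(309/179) = 130^89 mod 179 = 178, giving Legendre symbol -1.
Legendre symbol -1 ⇒ 179 is inert.

inert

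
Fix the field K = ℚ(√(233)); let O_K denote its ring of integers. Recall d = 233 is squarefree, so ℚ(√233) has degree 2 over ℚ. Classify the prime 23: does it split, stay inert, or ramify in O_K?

split — (23) = 𝔭₁𝔭₂ with 𝔭₁ ≠ 𝔭₂

d = 233 ≡ 1 (mod 4), so O_K = ℤ[(1+√233)/2] and disc(K) = d = 233.
Since gcd(23, 233) = 1 the prime 23 does not ramify.
Euler's criterion: 233^11 mod 23 = 1. Thus (233|23) = 1.
(233/23) = 1, so 23 splits.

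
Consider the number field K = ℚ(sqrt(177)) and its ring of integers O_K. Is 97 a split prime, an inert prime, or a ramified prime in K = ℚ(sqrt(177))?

p is inert

177 mod 4 = 1, hence disc K = 177 and O_K = ℤ[(1+√177)/2].
97 ∤ 177, so 97 is unramified.
Compute (177/97) via Euler: 80^((97-1)/2) mod 97 = 96, so (177/97) = -1.
d is a non-residue mod p, hence 97 remains inert in O_K.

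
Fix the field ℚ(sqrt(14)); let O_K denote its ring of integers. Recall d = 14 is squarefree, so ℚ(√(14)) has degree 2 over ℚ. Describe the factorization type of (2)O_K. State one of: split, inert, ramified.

Since 14 ≢ 1 mod 4, the ring of integers is ℤ[√14] with discriminant 4·14 = 56.
Ramification test: 2 | 56. The prime 2 ramifies in K.

ramified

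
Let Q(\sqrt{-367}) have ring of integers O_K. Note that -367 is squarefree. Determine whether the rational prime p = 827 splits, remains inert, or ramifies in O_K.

-367 mod 4 = 1, hence disc K = -367 and O_K = ℤ[(1+√-367)/2].
Since gcd(827, -367) = 1 the prime 827 does not ramify.
Compute (-367/827) via Euler: 460^((827-1)/2) mod 827 = 826, so (-367/827) = -1.
(-367/827) = -1, so 827 is inert.

827 remains inert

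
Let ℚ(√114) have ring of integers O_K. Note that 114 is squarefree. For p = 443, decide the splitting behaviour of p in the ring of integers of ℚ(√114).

443 splits in O_K

114 mod 4 = 2, hence disc K = 4·114 = 456 and O_K = ℤ[√114].
disc(K) = 456 is not divisible by 443; 443 is unramified.
Compute (114/443) via Euler: 114^((443-1)/2) mod 443 = 1, so (114/443) = 1.
Legendre symbol 1 ⇒ 443 is split.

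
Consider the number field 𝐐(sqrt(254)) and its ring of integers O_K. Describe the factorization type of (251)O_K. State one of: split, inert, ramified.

Since 254 ≢ 1 mod 4, the ring of integers is ℤ[√254] with discriminant 4·254 = 1016.
disc(K) = 1016 is not divisible by 251; 251 is unramified.
Euler's criterion: 254^125 mod 251 = 1. Thus (254|251) = 1.
(254/251) = 1, so 251 splits.

251 splits in O_K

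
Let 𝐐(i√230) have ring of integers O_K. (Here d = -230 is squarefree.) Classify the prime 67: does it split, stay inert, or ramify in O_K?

inert

-230 mod 4 = 2, hence disc K = 4·(-230) = -920 and O_K = ℤ[√-230].
Since gcd(67, -920) = 1 the prime 67 does not ramify.
Legendre symbol by Euler's criterion: (-230/67) ≡ (-230)^33 ≡ 66 (mod 67), i.e. (-230/67) = -1.
(-230/67) = -1, so 67 is inert.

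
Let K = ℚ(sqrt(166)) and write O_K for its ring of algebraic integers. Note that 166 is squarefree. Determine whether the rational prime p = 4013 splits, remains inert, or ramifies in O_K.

166 mod 4 = 2, hence disc K = 4·166 = 664 and O_K = ℤ[√166].
disc(K) = 664 is not divisible by 4013; 4013 is unramified.
Euler's criterion: 166^2006 mod 4013 = 4012. Thus (166|4013) = -1.
Legendre symbol -1 ⇒ 4013 is inert.

inert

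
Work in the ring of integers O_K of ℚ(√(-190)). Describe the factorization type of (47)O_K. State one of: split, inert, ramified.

-190 mod 4 = 2, hence disc K = 4·(-190) = -760 and O_K = ℤ[√-190].
disc(K) = -760 is not divisible by 47; 47 is unramified.
(-190/47) = 45^23 mod 47 = 46, giving Legendre symbol -1.
Legendre symbol -1 ⇒ 47 is inert.

inert — (47) stays prime in O_K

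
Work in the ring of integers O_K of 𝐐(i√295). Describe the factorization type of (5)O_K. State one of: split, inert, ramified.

5 is ramified

d = -295 ≡ 1 (mod 4), so O_K = ℤ[(1+√-295)/2] and disc(K) = d = -295.
Ramification test: 5 | -295. The prime 5 ramifies in K.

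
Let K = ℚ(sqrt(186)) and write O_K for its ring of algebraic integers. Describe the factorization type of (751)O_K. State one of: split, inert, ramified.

splits completely

Since 186 ≢ 1 mod 4, the ring of integers is ℤ[√186] with discriminant 4·186 = 744.
disc(K) = 744 is not divisible by 751; 751 is unramified.
Euler's criterion: 186^375 mod 751 = 1. Thus (186|751) = 1.
(186/751) = 1, so 751 splits.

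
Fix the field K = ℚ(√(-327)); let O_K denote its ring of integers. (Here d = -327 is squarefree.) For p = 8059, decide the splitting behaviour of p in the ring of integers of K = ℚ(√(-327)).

-327 mod 4 = 1, hence disc K = -327 and O_K = ℤ[(1+√-327)/2].
disc(K) = -327 is not divisible by 8059; 8059 is unramified.
(-327/8059) = 7732^4029 mod 8059 = 1, giving Legendre symbol 1.
(-327/8059) = 1, so 8059 splits.

8059 splits in O_K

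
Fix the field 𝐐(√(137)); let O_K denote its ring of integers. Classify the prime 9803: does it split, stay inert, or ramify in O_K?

Since 137 ≡ 1 mod 4, the ring of integers is ℤ[(1+√137)/2] with discriminant 137.
9803 ∤ 137, so 9803 is unramified.
Euler's criterion: 137^4901 mod 9803 = 1. Thus (137|9803) = 1.
Legendre symbol 1 ⇒ 9803 is split.

split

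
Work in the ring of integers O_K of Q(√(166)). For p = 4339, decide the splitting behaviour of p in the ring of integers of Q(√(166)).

d = 166 ≡ 2 (mod 4), so O_K = ℤ[√166] and disc(K) = 4d = 664.
4339 ∤ 664, so 4339 is unramified.
Euler's criterion: 166^2169 mod 4339 = 1. Thus (166|4339) = 1.
(166/4339) = 1, so 4339 splits.

splits completely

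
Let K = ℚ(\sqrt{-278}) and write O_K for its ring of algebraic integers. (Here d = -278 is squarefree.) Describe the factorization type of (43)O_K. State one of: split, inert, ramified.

splits completely

Since -278 ≢ 1 mod 4, the ring of integers is ℤ[√-278] with discriminant 4·(-278) = -1112.
disc(K) = -1112 is not divisible by 43; 43 is unramified.
Euler's criterion: (-278)^21 mod 43 = 1. Thus (-278|43) = 1.
d is a quadratic residue mod p, hence 43 splits in O_K.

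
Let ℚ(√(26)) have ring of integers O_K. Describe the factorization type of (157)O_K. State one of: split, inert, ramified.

d = 26 ≡ 2 (mod 4), so O_K = ℤ[√26] and disc(K) = 4d = 104.
disc(K) = 104 is not divisible by 157; 157 is unramified.
Legendre symbol by Euler's criterion: (26/157) ≡ 26^78 ≡ 156 (mod 157), i.e. (26/157) = -1.
Legendre symbol -1 ⇒ 157 is inert.

p is inert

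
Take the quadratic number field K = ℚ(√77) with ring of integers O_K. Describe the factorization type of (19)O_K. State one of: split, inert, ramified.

Since 77 ≡ 1 mod 4, the ring of integers is ℤ[(1+√77)/2] with discriminant 77.
Since gcd(19, 77) = 1 the prime 19 does not ramify.
Compute (77/19) via Euler: 1^((19-1)/2) mod 19 = 1, so (77/19) = 1.
(77/19) = 1, so 19 splits.

19 splits in O_K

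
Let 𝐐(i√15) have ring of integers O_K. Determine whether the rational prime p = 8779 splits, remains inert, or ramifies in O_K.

d = -15 ≡ 1 (mod 4), so O_K = ℤ[(1+√-15)/2] and disc(K) = d = -15.
Since gcd(8779, -15) = 1 the prime 8779 does not ramify.
Compute (-15/8779) via Euler: 8764^((8779-1)/2) mod 8779 = 1, so (-15/8779) = 1.
d is a quadratic residue mod p, hence 8779 splits in O_K.

8779 splits in O_K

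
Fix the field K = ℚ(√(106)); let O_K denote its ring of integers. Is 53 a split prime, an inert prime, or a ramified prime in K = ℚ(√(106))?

d = 106 ≡ 2 (mod 4), so O_K = ℤ[√106] and disc(K) = 4d = 424.
53 divides disc(K) = 424, so 53 ramifies.

p ramifies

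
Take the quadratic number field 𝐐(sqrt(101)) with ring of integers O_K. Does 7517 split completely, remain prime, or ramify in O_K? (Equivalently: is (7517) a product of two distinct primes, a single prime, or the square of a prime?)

101 mod 4 = 1, hence disc K = 101 and O_K = ℤ[(1+√101)/2].
Since gcd(7517, 101) = 1 the prime 7517 does not ramify.
Legendre symbol by Euler's criterion: (101/7517) ≡ 101^3758 ≡ 1 (mod 7517), i.e. (101/7517) = 1.
(101/7517) = 1, so 7517 splits.

splits completely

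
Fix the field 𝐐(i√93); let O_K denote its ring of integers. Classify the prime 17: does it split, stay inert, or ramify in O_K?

-93 mod 4 = 3, hence disc K = 4·(-93) = -372 and O_K = ℤ[√-93].
17 ∤ -372, so 17 is unramified.
Compute (-93/17) via Euler: 9^((17-1)/2) mod 17 = 1, so (-93/17) = 1.
Legendre symbol 1 ⇒ 17 is split.

split — (17) = 𝔭₁𝔭₂ with 𝔭₁ ≠ 𝔭₂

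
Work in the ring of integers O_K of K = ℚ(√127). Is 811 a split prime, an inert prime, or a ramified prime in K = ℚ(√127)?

d = 127 ≡ 3 (mod 4), so O_K = ℤ[√127] and disc(K) = 4d = 508.
811 ∤ 508, so 811 is unramified.
Legendre symbol by Euler's criterion: (127/811) ≡ 127^405 ≡ 810 (mod 811), i.e. (127/811) = -1.
Legendre symbol -1 ⇒ 811 is inert.

remains prime (inert)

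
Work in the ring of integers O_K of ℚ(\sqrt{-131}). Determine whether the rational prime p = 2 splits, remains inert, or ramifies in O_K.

p is inert

d = -131 ≡ 1 (mod 4), so O_K = ℤ[(1+√-131)/2] and disc(K) = d = -131.
Since gcd(2, -131) = 1 the prime 2 does not ramify.
For p = 2 with d ≡ 1 (mod 4): d mod 8 = 5, so 2 is inert.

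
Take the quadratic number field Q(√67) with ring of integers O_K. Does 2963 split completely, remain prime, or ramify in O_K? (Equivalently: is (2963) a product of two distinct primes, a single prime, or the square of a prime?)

p is inert

d = 67 ≡ 3 (mod 4), so O_K = ℤ[√67] and disc(K) = 4d = 268.
2963 ∤ 268, so 2963 is unramified.
Legendre symbol by Euler's criterion: (67/2963) ≡ 67^1481 ≡ 2962 (mod 2963), i.e. (67/2963) = -1.
(67/2963) = -1, so 2963 is inert.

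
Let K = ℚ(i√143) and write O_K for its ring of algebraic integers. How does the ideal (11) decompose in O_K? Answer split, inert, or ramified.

11 is ramified

-143 mod 4 = 1, hence disc K = -143 and O_K = ℤ[(1+√-143)/2].
Ramification test: 11 | -143. The prime 11 ramifies in K.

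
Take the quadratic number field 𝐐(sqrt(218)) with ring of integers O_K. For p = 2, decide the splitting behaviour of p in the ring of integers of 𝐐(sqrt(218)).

ramified

Since 218 ≢ 1 mod 4, the ring of integers is ℤ[√218] with discriminant 4·218 = 872.
disc(K) = 872 = 2·436, so p = 2 is ramified.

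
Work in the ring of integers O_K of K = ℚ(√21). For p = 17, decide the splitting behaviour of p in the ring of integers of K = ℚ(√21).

split

21 mod 4 = 1, hence disc K = 21 and O_K = ℤ[(1+√21)/2].
Since gcd(17, 21) = 1 the prime 17 does not ramify.
Legendre symbol by Euler's criterion: (21/17) ≡ 21^8 ≡ 1 (mod 17), i.e. (21/17) = 1.
Legendre symbol 1 ⇒ 17 is split.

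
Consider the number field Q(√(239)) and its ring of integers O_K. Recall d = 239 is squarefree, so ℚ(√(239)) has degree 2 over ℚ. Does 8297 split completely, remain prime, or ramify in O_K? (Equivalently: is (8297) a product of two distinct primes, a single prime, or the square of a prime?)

d = 239 ≡ 3 (mod 4), so O_K = ℤ[√239] and disc(K) = 4d = 956.
Since gcd(8297, 956) = 1 the prime 8297 does not ramify.
Compute (239/8297) via Euler: 239^((8297-1)/2) mod 8297 = 8296, so (239/8297) = -1.
d is a non-residue mod p, hence 8297 remains inert in O_K.

8297 remains inert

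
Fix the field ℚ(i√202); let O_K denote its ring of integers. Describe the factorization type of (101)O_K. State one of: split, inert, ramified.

ramified — (101) = 𝔭²

-202 mod 4 = 2, hence disc K = 4·(-202) = -808 and O_K = ℤ[√-202].
Ramification test: 101 | -808. The prime 101 ramifies in K.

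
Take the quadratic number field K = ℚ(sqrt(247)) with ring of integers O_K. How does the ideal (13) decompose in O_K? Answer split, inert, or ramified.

d = 247 ≡ 3 (mod 4), so O_K = ℤ[√247] and disc(K) = 4d = 988.
disc(K) = 988 = 13·76, so p = 13 is ramified.

p ramifies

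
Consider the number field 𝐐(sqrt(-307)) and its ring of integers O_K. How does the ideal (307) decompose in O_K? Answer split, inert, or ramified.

Since -307 ≡ 1 mod 4, the ring of integers is ℤ[(1+√-307)/2] with discriminant -307.
disc(K) = -307 = 307·(-1), so p = 307 is ramified.

ramified — (307) = 𝔭²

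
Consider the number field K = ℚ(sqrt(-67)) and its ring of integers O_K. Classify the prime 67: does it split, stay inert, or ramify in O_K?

ramifies in O_K

-67 mod 4 = 1, hence disc K = -67 and O_K = ℤ[(1+√-67)/2].
disc(K) = -67 = 67·(-1), so p = 67 is ramified.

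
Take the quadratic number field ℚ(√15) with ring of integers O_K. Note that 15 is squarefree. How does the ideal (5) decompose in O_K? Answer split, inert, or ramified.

Since 15 ≢ 1 mod 4, the ring of integers is ℤ[√15] with discriminant 4·15 = 60.
5 divides disc(K) = 60, so 5 ramifies.

ramifies in O_K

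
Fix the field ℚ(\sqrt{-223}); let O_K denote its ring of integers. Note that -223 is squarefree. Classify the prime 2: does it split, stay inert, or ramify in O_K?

splits completely

d = -223 ≡ 1 (mod 4), so O_K = ℤ[(1+√-223)/2] and disc(K) = d = -223.
disc(K) = -223 is not divisible by 2; 2 is unramified.
Checking d mod 8: -223 ≡ 1. Hence 2 is split in O_K.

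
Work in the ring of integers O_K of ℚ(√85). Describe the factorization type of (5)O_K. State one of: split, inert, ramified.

85 mod 4 = 1, hence disc K = 85 and O_K = ℤ[(1+√85)/2].
5 divides disc(K) = 85, so 5 ramifies.

ramified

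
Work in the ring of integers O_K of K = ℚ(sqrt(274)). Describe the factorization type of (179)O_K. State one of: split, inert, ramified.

split — (179) = 𝔭₁𝔭₂ with 𝔭₁ ≠ 𝔭₂

d = 274 ≡ 2 (mod 4), so O_K = ℤ[√274] and disc(K) = 4d = 1096.
Since gcd(179, 1096) = 1 the prime 179 does not ramify.
Compute (274/179) via Euler: 95^((179-1)/2) mod 179 = 1, so (274/179) = 1.
d is a quadratic residue mod p, hence 179 splits in O_K.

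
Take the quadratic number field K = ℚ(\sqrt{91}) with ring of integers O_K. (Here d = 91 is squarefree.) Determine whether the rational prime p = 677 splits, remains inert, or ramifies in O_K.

91 mod 4 = 3, hence disc K = 4·91 = 364 and O_K = ℤ[√91].
disc(K) = 364 is not divisible by 677; 677 is unramified.
Compute (91/677) via Euler: 91^((677-1)/2) mod 677 = 676, so (91/677) = -1.
Legendre symbol -1 ⇒ 677 is inert.

p is inert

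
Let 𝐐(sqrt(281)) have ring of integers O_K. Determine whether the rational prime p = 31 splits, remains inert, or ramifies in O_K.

d = 281 ≡ 1 (mod 4), so O_K = ℤ[(1+√281)/2] and disc(K) = d = 281.
disc(K) = 281 is not divisible by 31; 31 is unramified.
Euler's criterion: 281^15 mod 31 = 1. Thus (281|31) = 1.
Legendre symbol 1 ⇒ 31 is split.

split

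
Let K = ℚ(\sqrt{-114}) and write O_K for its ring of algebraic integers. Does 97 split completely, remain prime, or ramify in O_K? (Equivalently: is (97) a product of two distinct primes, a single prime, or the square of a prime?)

d = -114 ≡ 2 (mod 4), so O_K = ℤ[√-114] and disc(K) = 4d = -456.
97 ∤ -456, so 97 is unramified.
Compute (-114/97) via Euler: 80^((97-1)/2) mod 97 = 96, so (-114/97) = -1.
Legendre symbol -1 ⇒ 97 is inert.

97 remains inert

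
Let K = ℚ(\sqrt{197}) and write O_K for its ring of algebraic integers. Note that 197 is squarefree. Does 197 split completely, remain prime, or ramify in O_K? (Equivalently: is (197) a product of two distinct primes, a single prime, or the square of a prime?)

197 is ramified

Since 197 ≡ 1 mod 4, the ring of integers is ℤ[(1+√197)/2] with discriminant 197.
Ramification test: 197 | 197. The prime 197 ramifies in K.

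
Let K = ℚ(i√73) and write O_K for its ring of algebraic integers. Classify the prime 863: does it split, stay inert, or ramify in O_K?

split — (863) = 𝔭₁𝔭₂ with 𝔭₁ ≠ 𝔭₂

-73 mod 4 = 3, hence disc K = 4·(-73) = -292 and O_K = ℤ[√-73].
863 ∤ -292, so 863 is unramified.
Euler's criterion: (-73)^431 mod 863 = 1. Thus (-73|863) = 1.
d is a quadratic residue mod p, hence 863 splits in O_K.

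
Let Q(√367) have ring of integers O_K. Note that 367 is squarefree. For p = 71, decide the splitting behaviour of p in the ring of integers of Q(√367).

Since 367 ≢ 1 mod 4, the ring of integers is ℤ[√367] with discriminant 4·367 = 1468.
Since gcd(71, 1468) = 1 the prime 71 does not ramify.
Euler's criterion: 367^35 mod 71 = 1. Thus (367|71) = 1.
Legendre symbol 1 ⇒ 71 is split.

split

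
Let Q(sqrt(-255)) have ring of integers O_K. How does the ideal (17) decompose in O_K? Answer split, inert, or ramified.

d = -255 ≡ 1 (mod 4), so O_K = ℤ[(1+√-255)/2] and disc(K) = d = -255.
Ramification test: 17 | -255. The prime 17 ramifies in K.

ramified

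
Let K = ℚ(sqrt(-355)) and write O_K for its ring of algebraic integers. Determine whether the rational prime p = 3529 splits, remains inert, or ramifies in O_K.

d = -355 ≡ 1 (mod 4), so O_K = ℤ[(1+√-355)/2] and disc(K) = d = -355.
Since gcd(3529, -355) = 1 the prime 3529 does not ramify.
Legendre symbol by Euler's criterion: (-355/3529) ≡ (-355)^1764 ≡ 1 (mod 3529), i.e. (-355/3529) = 1.
Legendre symbol 1 ⇒ 3529 is split.

p splits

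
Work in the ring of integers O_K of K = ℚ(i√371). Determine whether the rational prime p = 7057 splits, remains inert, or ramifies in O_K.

inert — (7057) stays prime in O_K

-371 mod 4 = 1, hence disc K = -371 and O_K = ℤ[(1+√-371)/2].
Since gcd(7057, -371) = 1 the prime 7057 does not ramify.
Euler's criterion: (-371)^3528 mod 7057 = 7056. Thus (-371|7057) = -1.
d is a non-residue mod p, hence 7057 remains inert in O_K.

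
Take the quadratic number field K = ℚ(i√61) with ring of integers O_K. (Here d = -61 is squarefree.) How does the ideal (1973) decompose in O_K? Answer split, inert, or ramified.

-61 mod 4 = 3, hence disc K = 4·(-61) = -244 and O_K = ℤ[√-61].
Since gcd(1973, -244) = 1 the prime 1973 does not ramify.
Legendre symbol by Euler's criterion: (-61/1973) ≡ (-61)^986 ≡ 1972 (mod 1973), i.e. (-61/1973) = -1.
(-61/1973) = -1, so 1973 is inert.

inert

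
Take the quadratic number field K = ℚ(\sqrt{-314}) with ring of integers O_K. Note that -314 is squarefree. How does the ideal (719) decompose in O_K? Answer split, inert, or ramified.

Since -314 ≢ 1 mod 4, the ring of integers is ℤ[√-314] with discriminant 4·(-314) = -1256.
disc(K) = -1256 is not divisible by 719; 719 is unramified.
Compute (-314/719) via Euler: 405^((719-1)/2) mod 719 = 1, so (-314/719) = 1.
d is a quadratic residue mod p, hence 719 splits in O_K.

719 splits in O_K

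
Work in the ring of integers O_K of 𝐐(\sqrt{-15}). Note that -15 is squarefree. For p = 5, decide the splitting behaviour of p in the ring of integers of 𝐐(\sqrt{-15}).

ramified — (5) = 𝔭²

-15 mod 4 = 1, hence disc K = -15 and O_K = ℤ[(1+√-15)/2].
disc(K) = -15 = 5·(-3), so p = 5 is ramified.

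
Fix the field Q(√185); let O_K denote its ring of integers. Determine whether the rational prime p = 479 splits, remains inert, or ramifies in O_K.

inert — (479) stays prime in O_K

185 mod 4 = 1, hence disc K = 185 and O_K = ℤ[(1+√185)/2].
Since gcd(479, 185) = 1 the prime 479 does not ramify.
Compute (185/479) via Euler: 185^((479-1)/2) mod 479 = 478, so (185/479) = -1.
(185/479) = -1, so 479 is inert.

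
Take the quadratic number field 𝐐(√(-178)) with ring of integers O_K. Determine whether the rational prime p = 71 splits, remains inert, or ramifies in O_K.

-178 mod 4 = 2, hence disc K = 4·(-178) = -712 and O_K = ℤ[√-178].
disc(K) = -712 is not divisible by 71; 71 is unramified.
Compute (-178/71) via Euler: 35^((71-1)/2) mod 71 = 70, so (-178/71) = -1.
(-178/71) = -1, so 71 is inert.

inert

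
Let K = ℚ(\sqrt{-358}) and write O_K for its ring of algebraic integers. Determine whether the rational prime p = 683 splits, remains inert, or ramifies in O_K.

inert

-358 mod 4 = 2, hence disc K = 4·(-358) = -1432 and O_K = ℤ[√-358].
Since gcd(683, -1432) = 1 the prime 683 does not ramify.
Compute (-358/683) via Euler: 325^((683-1)/2) mod 683 = 682, so (-358/683) = -1.
d is a non-residue mod p, hence 683 remains inert in O_K.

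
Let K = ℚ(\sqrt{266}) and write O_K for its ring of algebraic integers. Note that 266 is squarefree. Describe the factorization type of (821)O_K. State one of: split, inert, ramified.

remains prime (inert)

Since 266 ≢ 1 mod 4, the ring of integers is ℤ[√266] with discriminant 4·266 = 1064.
disc(K) = 1064 is not divisible by 821; 821 is unramified.
(266/821) = 266^410 mod 821 = 820, giving Legendre symbol -1.
(266/821) = -1, so 821 is inert.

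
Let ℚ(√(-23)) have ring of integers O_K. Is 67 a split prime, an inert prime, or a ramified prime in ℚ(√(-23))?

inert — (67) stays prime in O_K

Since -23 ≡ 1 mod 4, the ring of integers is ℤ[(1+√-23)/2] with discriminant -23.
disc(K) = -23 is not divisible by 67; 67 is unramified.
Compute (-23/67) via Euler: 44^((67-1)/2) mod 67 = 66, so (-23/67) = -1.
d is a non-residue mod p, hence 67 remains inert in O_K.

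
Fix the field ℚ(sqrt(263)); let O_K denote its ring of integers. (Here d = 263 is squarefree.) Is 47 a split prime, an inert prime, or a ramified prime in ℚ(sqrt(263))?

split

Since 263 ≢ 1 mod 4, the ring of integers is ℤ[√263] with discriminant 4·263 = 1052.
disc(K) = 1052 is not divisible by 47; 47 is unramified.
Compute (263/47) via Euler: 28^((47-1)/2) mod 47 = 1, so (263/47) = 1.
(263/47) = 1, so 47 splits.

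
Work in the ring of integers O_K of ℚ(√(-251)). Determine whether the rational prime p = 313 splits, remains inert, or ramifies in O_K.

-251 mod 4 = 1, hence disc K = -251 and O_K = ℤ[(1+√-251)/2].
Since gcd(313, -251) = 1 the prime 313 does not ramify.
Compute (-251/313) via Euler: 62^((313-1)/2) mod 313 = 312, so (-251/313) = -1.
(-251/313) = -1, so 313 is inert.

inert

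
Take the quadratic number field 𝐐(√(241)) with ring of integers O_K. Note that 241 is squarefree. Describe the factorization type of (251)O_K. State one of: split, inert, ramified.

split — (251) = 𝔭₁𝔭₂ with 𝔭₁ ≠ 𝔭₂

241 mod 4 = 1, hence disc K = 241 and O_K = ℤ[(1+√241)/2].
251 ∤ 241, so 251 is unramified.
Compute (241/251) via Euler: 241^((251-1)/2) mod 251 = 1, so (241/251) = 1.
Legendre symbol 1 ⇒ 251 is split.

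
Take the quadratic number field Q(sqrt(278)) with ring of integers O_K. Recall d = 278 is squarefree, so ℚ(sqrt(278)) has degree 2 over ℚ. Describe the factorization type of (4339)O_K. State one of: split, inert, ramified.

split

d = 278 ≡ 2 (mod 4), so O_K = ℤ[√278] and disc(K) = 4d = 1112.
Since gcd(4339, 1112) = 1 the prime 4339 does not ramify.
(278/4339) = 278^2169 mod 4339 = 1, giving Legendre symbol 1.
(278/4339) = 1, so 4339 splits.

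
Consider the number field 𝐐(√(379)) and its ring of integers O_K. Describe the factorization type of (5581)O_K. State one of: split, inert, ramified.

d = 379 ≡ 3 (mod 4), so O_K = ℤ[√379] and disc(K) = 4d = 1516.
5581 ∤ 1516, so 5581 is unramified.
Euler's criterion: 379^2790 mod 5581 = 5580. Thus (379|5581) = -1.
Legendre symbol -1 ⇒ 5581 is inert.

5581 remains inert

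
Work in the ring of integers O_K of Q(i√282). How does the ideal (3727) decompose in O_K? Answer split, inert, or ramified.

d = -282 ≡ 2 (mod 4), so O_K = ℤ[√-282] and disc(K) = 4d = -1128.
disc(K) = -1128 is not divisible by 3727; 3727 is unramified.
Euler's criterion: (-282)^1863 mod 3727 = 3726. Thus (-282|3727) = -1.
(-282/3727) = -1, so 3727 is inert.

3727 remains inert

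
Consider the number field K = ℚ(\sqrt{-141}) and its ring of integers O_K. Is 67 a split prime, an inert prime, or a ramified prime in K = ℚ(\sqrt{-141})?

-141 mod 4 = 3, hence disc K = 4·(-141) = -564 and O_K = ℤ[√-141].
Since gcd(67, -564) = 1 the prime 67 does not ramify.
Legendre symbol by Euler's criterion: (-141/67) ≡ (-141)^33 ≡ 1 (mod 67), i.e. (-141/67) = 1.
(-141/67) = 1, so 67 splits.

split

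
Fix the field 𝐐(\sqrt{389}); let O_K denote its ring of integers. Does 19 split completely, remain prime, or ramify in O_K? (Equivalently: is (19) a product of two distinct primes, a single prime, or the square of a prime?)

splits completely

389 mod 4 = 1, hence disc K = 389 and O_K = ℤ[(1+√389)/2].
Since gcd(19, 389) = 1 the prime 19 does not ramify.
Compute (389/19) via Euler: 9^((19-1)/2) mod 19 = 1, so (389/19) = 1.
(389/19) = 1, so 19 splits.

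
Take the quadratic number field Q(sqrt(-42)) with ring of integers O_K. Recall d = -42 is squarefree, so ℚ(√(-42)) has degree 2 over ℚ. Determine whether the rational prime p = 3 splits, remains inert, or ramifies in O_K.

-42 mod 4 = 2, hence disc K = 4·(-42) = -168 and O_K = ℤ[√-42].
3 divides disc(K) = -168, so 3 ramifies.

ramified — (3) = 𝔭²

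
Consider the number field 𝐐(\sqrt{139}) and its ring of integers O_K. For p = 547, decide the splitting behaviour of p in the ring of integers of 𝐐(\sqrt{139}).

splits completely

Since 139 ≢ 1 mod 4, the ring of integers is ℤ[√139] with discriminant 4·139 = 556.
Since gcd(547, 556) = 1 the prime 547 does not ramify.
Legendre symbol by Euler's criterion: (139/547) ≡ 139^273 ≡ 1 (mod 547), i.e. (139/547) = 1.
d is a quadratic residue mod p, hence 547 splits in O_K.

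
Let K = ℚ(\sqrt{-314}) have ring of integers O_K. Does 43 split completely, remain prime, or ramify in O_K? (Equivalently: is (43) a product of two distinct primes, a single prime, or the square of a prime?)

remains prime (inert)

-314 mod 4 = 2, hence disc K = 4·(-314) = -1256 and O_K = ℤ[√-314].
43 ∤ -1256, so 43 is unramified.
Legendre symbol by Euler's criterion: (-314/43) ≡ (-314)^21 ≡ 42 (mod 43), i.e. (-314/43) = -1.
(-314/43) = -1, so 43 is inert.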